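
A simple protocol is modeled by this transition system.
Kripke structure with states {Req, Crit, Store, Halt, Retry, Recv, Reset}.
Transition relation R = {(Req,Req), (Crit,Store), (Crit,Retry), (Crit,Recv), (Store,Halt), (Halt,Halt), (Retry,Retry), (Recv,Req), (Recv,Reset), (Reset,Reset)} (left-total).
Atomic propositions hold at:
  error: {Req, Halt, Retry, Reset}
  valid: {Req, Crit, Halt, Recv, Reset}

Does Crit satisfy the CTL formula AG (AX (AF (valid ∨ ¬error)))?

Sat(¬error) = {Crit, Store, Recv}
Sat(valid ∨ ¬error) = {Req, Crit, Store, Halt, Recv, Reset}
AF (valid ∨ ¬error): least fixpoint, start Z0 = {Req, Crit, Store, Halt, Recv, Reset}, add states with every successor in Z. Already a fixed point.
Sat(AF (valid ∨ ¬error)) = {Req, Crit, Store, Halt, Recv, Reset}
Sat(AX (AF (valid ∨ ¬error))) = {s : every successor in {Req, Crit, Store, Halt, Recv, Reset}} = {Req, Store, Halt, Recv, Reset}
AG (AX (AF (valid ∨ ¬error))): greatest fixpoint, start Z0 = {Req, Store, Halt, Recv, Reset}, keep only states in Sat with every successor in Z. Already a fixed point.
Sat(AG (AX (AF (valid ∨ ¬error)))) = {Req, Store, Halt, Recv, Reset}
Crit ∉ Sat(AG (AX (AF (valid ∨ ¬error)))) = {Req, Store, Halt, Recv, Reset}, so the formula does not hold at Crit.

No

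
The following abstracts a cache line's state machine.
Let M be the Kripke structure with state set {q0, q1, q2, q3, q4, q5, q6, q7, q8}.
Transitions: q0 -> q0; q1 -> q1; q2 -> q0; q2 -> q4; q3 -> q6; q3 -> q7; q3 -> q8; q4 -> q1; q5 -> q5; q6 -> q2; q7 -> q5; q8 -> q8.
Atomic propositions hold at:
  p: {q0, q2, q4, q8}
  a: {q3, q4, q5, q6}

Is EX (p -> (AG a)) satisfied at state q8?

No

AG a: greatest fixpoint, start Z0 = {q3, q4, q5, q6}, keep only states in Sat with every successor in Z. Z1 = {q5}; fixed.
Sat(AG a) = {q5}
Sat(p -> (AG a)) = {q1, q3, q5, q6, q7}
Sat(EX (p -> (AG a))) = {s : some successor in {q1, q3, q5, q6, q7}} = {q1, q3, q4, q5, q7}
q8 ∉ Sat(EX (p -> (AG a))) = {q1, q3, q4, q5, q7}, so the formula does not hold at q8.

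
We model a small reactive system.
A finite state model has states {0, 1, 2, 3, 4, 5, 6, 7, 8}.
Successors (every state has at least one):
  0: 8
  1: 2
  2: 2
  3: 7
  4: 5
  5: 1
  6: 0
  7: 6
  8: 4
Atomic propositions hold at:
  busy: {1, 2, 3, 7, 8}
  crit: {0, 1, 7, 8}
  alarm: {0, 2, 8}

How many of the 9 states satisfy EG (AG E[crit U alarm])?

E[crit U alarm]: least fixpoint, start Z0 = Sat(alarm) = {0, 2, 8}, add states in Sat(crit) with some successor in Z. Z1 = {0, 1, 2, 8}; fixed.
Sat(E[crit U alarm]) = {0, 1, 2, 8}
AG E[crit U alarm]: greatest fixpoint, start Z0 = {0, 1, 2, 8}, keep only states in Sat with every successor in Z. Z1 = {0, 1, 2}; Z2 = {1, 2}; fixed.
Sat(AG E[crit U alarm]) = {1, 2}
EG (AG E[crit U alarm]): greatest fixpoint, start Z0 = {1, 2}, keep only states in Sat with some successor in Z. Already a fixed point.
Sat(EG (AG E[crit U alarm])) = {1, 2}
|Sat(EG (AG E[crit U alarm]))| = |{1, 2}| = 2.

2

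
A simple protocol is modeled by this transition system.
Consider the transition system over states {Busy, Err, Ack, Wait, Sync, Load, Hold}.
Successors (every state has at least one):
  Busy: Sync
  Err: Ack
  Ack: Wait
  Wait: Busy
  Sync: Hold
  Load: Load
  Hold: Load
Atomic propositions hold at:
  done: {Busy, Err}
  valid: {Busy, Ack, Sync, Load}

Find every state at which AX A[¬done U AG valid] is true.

Sat(¬done) = {Ack, Wait, Sync, Load, Hold}
AG valid: greatest fixpoint, start Z0 = {Busy, Ack, Sync, Load}, keep only states in Sat with every successor in Z. Z1 = {Busy, Load}; Z2 = {Load}; fixed.
Sat(AG valid) = {Load}
A[¬done U AG valid]: least fixpoint, start Z0 = Sat(AG valid) = {Load}, add states in Sat(¬done) with every successor in Z. Z1 = {Load, Hold}; Z2 = {Sync, Load, Hold}; fixed.
Sat(A[¬done U AG valid]) = {Sync, Load, Hold}
Sat(AX A[¬done U AG valid]) = {s : every successor in {Sync, Load, Hold}} = {Busy, Sync, Load, Hold}

{Busy, Sync, Load, Hold}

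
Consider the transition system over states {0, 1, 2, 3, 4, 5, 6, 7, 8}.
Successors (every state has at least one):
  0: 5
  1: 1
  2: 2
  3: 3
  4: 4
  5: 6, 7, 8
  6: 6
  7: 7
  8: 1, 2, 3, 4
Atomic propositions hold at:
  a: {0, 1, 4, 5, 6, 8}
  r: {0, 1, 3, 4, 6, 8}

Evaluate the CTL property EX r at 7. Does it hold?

Sat(EX r) = {s : some successor in {0, 1, 3, 4, 6, 8}} = {1, 3, 4, 5, 6, 8}
7 ∉ Sat(EX r) = {1, 3, 4, 5, 6, 8}, so the formula does not hold at 7.

No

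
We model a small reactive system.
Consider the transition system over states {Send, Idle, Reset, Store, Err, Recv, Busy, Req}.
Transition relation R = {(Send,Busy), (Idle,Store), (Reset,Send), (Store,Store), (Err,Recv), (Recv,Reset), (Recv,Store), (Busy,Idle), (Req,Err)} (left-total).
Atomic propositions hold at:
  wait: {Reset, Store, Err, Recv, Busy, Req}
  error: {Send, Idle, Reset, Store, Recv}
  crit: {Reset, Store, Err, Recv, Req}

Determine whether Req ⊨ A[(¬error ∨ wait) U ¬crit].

No

Sat(¬error) = {Err, Busy, Req}
Sat(¬error ∨ wait) = {Reset, Store, Err, Recv, Busy, Req}
Sat(¬crit) = {Send, Idle, Busy}
A[(¬error ∨ wait) U ¬crit]: least fixpoint, start Z0 = Sat(¬crit) = {Send, Idle, Busy}, add states in Sat(¬error ∨ wait) with every successor in Z. Z1 = {Send, Idle, Reset, Busy}; fixed.
Sat(A[(¬error ∨ wait) U ¬crit]) = {Send, Idle, Reset, Busy}
Req ∉ Sat(A[(¬error ∨ wait) U ¬crit]) = {Send, Idle, Reset, Busy}, so the formula does not hold at Req.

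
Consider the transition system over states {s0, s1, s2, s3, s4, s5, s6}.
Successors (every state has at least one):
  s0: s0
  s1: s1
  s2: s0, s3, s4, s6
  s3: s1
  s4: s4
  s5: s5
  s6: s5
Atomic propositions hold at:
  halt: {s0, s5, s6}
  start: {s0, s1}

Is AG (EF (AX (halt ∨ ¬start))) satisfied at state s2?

Sat(¬start) = {s2, s3, s4, s5, s6}
Sat(halt ∨ ¬start) = {s0, s2, s3, s4, s5, s6}
Sat(AX (halt ∨ ¬start)) = {s : every successor in {s0, s2, s3, s4, s5, s6}} = {s0, s2, s4, s5, s6}
EF (AX (halt ∨ ¬start)): least fixpoint, start Z0 = {s0, s2, s4, s5, s6}, add states with some successor in Z. Already a fixed point.
Sat(EF (AX (halt ∨ ¬start))) = {s0, s2, s4, s5, s6}
AG (EF (AX (halt ∨ ¬start))): greatest fixpoint, start Z0 = {s0, s2, s4, s5, s6}, keep only states in Sat with every successor in Z. Z1 = {s0, s4, s5, s6}; fixed.
Sat(AG (EF (AX (halt ∨ ¬start)))) = {s0, s4, s5, s6}
s2 ∉ Sat(AG (EF (AX (halt ∨ ¬start)))) = {s0, s4, s5, s6}, so the formula does not hold at s2.

No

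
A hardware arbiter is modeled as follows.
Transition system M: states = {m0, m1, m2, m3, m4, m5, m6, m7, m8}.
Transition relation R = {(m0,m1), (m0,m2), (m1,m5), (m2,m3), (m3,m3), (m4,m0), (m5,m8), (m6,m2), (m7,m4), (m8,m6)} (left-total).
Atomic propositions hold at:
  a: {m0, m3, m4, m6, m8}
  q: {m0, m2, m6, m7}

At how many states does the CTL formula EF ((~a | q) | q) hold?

8

Sat(~a) = {m1, m2, m5, m7}
Sat(~a | q) = {m0, m1, m2, m5, m6, m7}
Sat((~a | q) | q) = {m0, m1, m2, m5, m6, m7}
EF ((~a | q) | q): least fixpoint, start Z0 = {m0, m1, m2, m5, m6, m7}, add states with some successor in Z. Z1 = {m0, m1, m2, m4, m5, m6, m7, m8}; fixed.
Sat(EF ((~a | q) | q)) = {m0, m1, m2, m4, m5, m6, m7, m8}
|Sat(EF ((~a | q) | q))| = |{m0, m1, m2, m4, m5, m6, m7, m8}| = 8.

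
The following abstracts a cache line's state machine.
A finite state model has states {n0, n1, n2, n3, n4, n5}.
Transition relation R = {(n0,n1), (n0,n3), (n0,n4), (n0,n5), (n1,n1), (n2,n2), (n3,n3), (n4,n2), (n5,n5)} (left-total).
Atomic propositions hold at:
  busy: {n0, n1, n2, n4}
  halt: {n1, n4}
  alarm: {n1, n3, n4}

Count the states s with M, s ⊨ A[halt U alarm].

A[halt U alarm]: least fixpoint, start Z0 = Sat(alarm) = {n1, n3, n4}, add states in Sat(halt) with every successor in Z. Already a fixed point.
Sat(A[halt U alarm]) = {n1, n3, n4}
|Sat(A[halt U alarm])| = |{n1, n3, n4}| = 3.

3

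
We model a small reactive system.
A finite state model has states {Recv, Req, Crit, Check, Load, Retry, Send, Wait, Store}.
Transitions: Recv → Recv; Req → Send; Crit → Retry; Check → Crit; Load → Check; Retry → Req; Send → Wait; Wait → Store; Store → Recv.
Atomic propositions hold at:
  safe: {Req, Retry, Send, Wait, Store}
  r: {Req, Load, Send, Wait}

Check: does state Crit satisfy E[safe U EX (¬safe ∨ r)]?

Sat(¬safe) = {Recv, Crit, Check, Load}
Sat(¬safe ∨ r) = {Recv, Req, Crit, Check, Load, Send, Wait}
Sat(EX (¬safe ∨ r)) = {s : some successor in {Recv, Req, Crit, Check, Load, Send, Wait}} = {Recv, Req, Check, Load, Retry, Send, Store}
E[safe U EX (¬safe ∨ r)]: least fixpoint, start Z0 = Sat(EX (¬safe ∨ r)) = {Recv, Req, Check, Load, Retry, Send, Store}, add states in Sat(safe) with some successor in Z. Z1 = {Recv, Req, Check, Load, Retry, Send, Wait, Store}; fixed.
Sat(E[safe U EX (¬safe ∨ r)]) = {Recv, Req, Check, Load, Retry, Send, Wait, Store}
Crit ∉ Sat(E[safe U EX (¬safe ∨ r)]) = {Recv, Req, Check, Load, Retry, Send, Wait, Store}, so the formula does not hold at Crit.

No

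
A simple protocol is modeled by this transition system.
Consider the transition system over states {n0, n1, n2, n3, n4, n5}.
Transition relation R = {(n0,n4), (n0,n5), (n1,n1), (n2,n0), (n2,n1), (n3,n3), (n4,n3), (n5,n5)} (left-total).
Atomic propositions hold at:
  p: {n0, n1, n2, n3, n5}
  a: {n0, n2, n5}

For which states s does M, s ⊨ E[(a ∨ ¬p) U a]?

Sat(¬p) = {n4}
Sat(a ∨ ¬p) = {n0, n2, n4, n5}
E[(a ∨ ¬p) U a]: least fixpoint, start Z0 = Sat(a) = {n0, n2, n5}, add states in Sat(a ∨ ¬p) with some successor in Z. Already a fixed point.
Sat(E[(a ∨ ¬p) U a]) = {n0, n2, n5}

{n0, n2, n5}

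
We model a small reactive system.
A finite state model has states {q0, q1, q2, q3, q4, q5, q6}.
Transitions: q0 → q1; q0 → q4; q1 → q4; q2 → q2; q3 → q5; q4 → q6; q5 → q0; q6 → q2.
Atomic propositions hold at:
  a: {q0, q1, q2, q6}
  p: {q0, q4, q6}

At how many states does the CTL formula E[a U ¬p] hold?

6

Sat(¬p) = {q1, q2, q3, q5}
E[a U ¬p]: least fixpoint, start Z0 = Sat(¬p) = {q1, q2, q3, q5}, add states in Sat(a) with some successor in Z. Z1 = {q0, q1, q2, q3, q5, q6}; fixed.
Sat(E[a U ¬p]) = {q0, q1, q2, q3, q5, q6}
|Sat(E[a U ¬p])| = |{q0, q1, q2, q3, q5, q6}| = 6.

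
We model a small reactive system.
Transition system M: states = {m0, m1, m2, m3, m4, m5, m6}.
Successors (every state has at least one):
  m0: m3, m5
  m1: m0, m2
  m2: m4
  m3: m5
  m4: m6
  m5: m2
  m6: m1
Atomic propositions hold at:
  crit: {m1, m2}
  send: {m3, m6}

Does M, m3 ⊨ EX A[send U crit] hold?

No

A[send U crit]: least fixpoint, start Z0 = Sat(crit) = {m1, m2}, add states in Sat(send) with every successor in Z. Z1 = {m1, m2, m6}; fixed.
Sat(A[send U crit]) = {m1, m2, m6}
Sat(EX A[send U crit]) = {s : some successor in {m1, m2, m6}} = {m1, m4, m5, m6}
m3 ∉ Sat(EX A[send U crit]) = {m1, m4, m5, m6}, so the formula does not hold at m3.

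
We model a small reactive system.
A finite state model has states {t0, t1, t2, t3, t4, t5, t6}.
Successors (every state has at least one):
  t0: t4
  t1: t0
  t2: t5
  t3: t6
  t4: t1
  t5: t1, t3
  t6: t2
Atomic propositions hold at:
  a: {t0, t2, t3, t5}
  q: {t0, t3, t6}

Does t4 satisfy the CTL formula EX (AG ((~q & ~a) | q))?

Sat(~q) = {t1, t2, t4, t5}
Sat(~a) = {t1, t4, t6}
Sat(~q & ~a) = {t1, t4}
Sat((~q & ~a) | q) = {t0, t1, t3, t4, t6}
AG ((~q & ~a) | q): greatest fixpoint, start Z0 = {t0, t1, t3, t4, t6}, keep only states in Sat with every successor in Z. Z1 = {t0, t1, t3, t4}; Z2 = {t0, t1, t4}; fixed.
Sat(AG ((~q & ~a) | q)) = {t0, t1, t4}
Sat(EX (AG ((~q & ~a) | q))) = {s : some successor in {t0, t1, t4}} = {t0, t1, t4, t5}
t4 ∈ Sat(EX (AG ((~q & ~a) | q))) = {t0, t1, t4, t5}, so the formula holds at t4.

Yes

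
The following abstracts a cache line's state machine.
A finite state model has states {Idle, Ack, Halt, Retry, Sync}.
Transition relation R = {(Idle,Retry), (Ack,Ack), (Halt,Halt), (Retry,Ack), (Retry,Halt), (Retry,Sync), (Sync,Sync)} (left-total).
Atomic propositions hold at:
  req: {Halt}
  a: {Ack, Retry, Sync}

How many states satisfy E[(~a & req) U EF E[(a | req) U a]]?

4

Sat(~a) = {Idle, Halt}
Sat(~a & req) = {Halt}
Sat(a | req) = {Ack, Halt, Retry, Sync}
E[(a | req) U a]: least fixpoint, start Z0 = Sat(a) = {Ack, Retry, Sync}, add states in Sat(a | req) with some successor in Z. Already a fixed point.
Sat(E[(a | req) U a]) = {Ack, Retry, Sync}
EF E[(a | req) U a]: least fixpoint, start Z0 = {Ack, Retry, Sync}, add states with some successor in Z. Z1 = {Idle, Ack, Retry, Sync}; fixed.
Sat(EF E[(a | req) U a]) = {Idle, Ack, Retry, Sync}
E[(~a & req) U EF E[(a | req) U a]]: least fixpoint, start Z0 = Sat(EF E[(a | req) U a]) = {Idle, Ack, Retry, Sync}, add states in Sat(~a & req) with some successor in Z. Already a fixed point.
Sat(E[(~a & req) U EF E[(a | req) U a]]) = {Idle, Ack, Retry, Sync}
|Sat(E[(~a & req) U EF E[(a | req) U a]])| = |{Idle, Ack, Retry, Sync}| = 4.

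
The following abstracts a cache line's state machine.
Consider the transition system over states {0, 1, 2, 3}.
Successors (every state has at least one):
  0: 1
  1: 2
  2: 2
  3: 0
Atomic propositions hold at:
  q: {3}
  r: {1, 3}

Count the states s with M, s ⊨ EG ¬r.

Sat(¬r) = {0, 2}
EG ¬r: greatest fixpoint, start Z0 = {0, 2}, keep only states in Sat with some successor in Z. Z1 = {2}; fixed.
Sat(EG ¬r) = {2}
|Sat(EG ¬r)| = |{2}| = 1.

1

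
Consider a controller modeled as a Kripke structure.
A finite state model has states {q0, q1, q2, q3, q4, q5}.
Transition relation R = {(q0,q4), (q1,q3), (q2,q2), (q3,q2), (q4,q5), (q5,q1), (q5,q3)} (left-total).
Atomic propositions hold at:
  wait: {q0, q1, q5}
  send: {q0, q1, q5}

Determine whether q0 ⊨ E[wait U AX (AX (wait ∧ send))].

Yes

Sat(wait ∧ send) = {q0, q1, q5}
Sat(AX (wait ∧ send)) = {s : every successor in {q0, q1, q5}} = {q4}
Sat(AX (AX (wait ∧ send))) = {s : every successor in {q4}} = {q0}
E[wait U AX (AX (wait ∧ send))]: least fixpoint, start Z0 = Sat(AX (AX (wait ∧ send))) = {q0}, add states in Sat(wait) with some successor in Z. Already a fixed point.
Sat(E[wait U AX (AX (wait ∧ send))]) = {q0}
q0 ∈ Sat(E[wait U AX (AX (wait ∧ send))]) = {q0}, so the formula holds at q0.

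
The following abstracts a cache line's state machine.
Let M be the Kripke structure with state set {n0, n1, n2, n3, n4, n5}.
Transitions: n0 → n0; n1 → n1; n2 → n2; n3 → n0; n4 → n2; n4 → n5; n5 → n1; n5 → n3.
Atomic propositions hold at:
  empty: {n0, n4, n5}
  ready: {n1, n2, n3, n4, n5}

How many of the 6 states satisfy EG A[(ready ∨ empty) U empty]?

Sat(ready ∨ empty) = {n0, n1, n2, n3, n4, n5}
A[(ready ∨ empty) U empty]: least fixpoint, start Z0 = Sat(empty) = {n0, n4, n5}, add states in Sat(ready ∨ empty) with every successor in Z. Z1 = {n0, n3, n4, n5}; fixed.
Sat(A[(ready ∨ empty) U empty]) = {n0, n3, n4, n5}
EG A[(ready ∨ empty) U empty]: greatest fixpoint, start Z0 = {n0, n3, n4, n5}, keep only states in Sat with some successor in Z. Already a fixed point.
Sat(EG A[(ready ∨ empty) U empty]) = {n0, n3, n4, n5}
|Sat(EG A[(ready ∨ empty) U empty])| = |{n0, n3, n4, n5}| = 4.

4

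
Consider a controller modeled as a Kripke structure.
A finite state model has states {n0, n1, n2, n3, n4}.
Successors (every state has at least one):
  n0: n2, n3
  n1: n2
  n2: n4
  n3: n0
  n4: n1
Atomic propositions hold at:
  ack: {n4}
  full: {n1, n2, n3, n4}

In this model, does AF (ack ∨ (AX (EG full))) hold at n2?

EG full: greatest fixpoint, start Z0 = {n1, n2, n3, n4}, keep only states in Sat with some successor in Z. Z1 = {n1, n2, n4}; fixed.
Sat(EG full) = {n1, n2, n4}
Sat(AX (EG full)) = {s : every successor in {n1, n2, n4}} = {n1, n2, n4}
Sat(ack ∨ (AX (EG full))) = {n1, n2, n4}
AF (ack ∨ (AX (EG full))): least fixpoint, start Z0 = {n1, n2, n4}, add states with every successor in Z. Already a fixed point.
Sat(AF (ack ∨ (AX (EG full)))) = {n1, n2, n4}
n2 ∈ Sat(AF (ack ∨ (AX (EG full)))) = {n1, n2, n4}, so the formula holds at n2.

Yes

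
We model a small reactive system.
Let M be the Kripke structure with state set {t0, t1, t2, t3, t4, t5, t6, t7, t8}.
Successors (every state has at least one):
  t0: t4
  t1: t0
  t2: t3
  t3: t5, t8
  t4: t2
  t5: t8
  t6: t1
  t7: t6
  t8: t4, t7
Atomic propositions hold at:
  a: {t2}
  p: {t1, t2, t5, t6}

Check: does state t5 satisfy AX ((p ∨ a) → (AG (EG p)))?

Yes

Sat(p ∨ a) = {t1, t2, t5, t6}
EG p: greatest fixpoint, start Z0 = {t1, t2, t5, t6}, keep only states in Sat with some successor in Z. Z1 = {t6}; Z2 = ∅; fixed.
Sat(EG p) = ∅
AG (EG p): greatest fixpoint, start Z0 = ∅, keep only states in Sat with every successor in Z. Already a fixed point.
Sat(AG (EG p)) = ∅
Sat((p ∨ a) → (AG (EG p))) = {t0, t3, t4, t7, t8}
Sat(AX ((p ∨ a) → (AG (EG p)))) = {s : every successor in {t0, t3, t4, t7, t8}} = {t0, t1, t2, t5, t8}
t5 ∈ Sat(AX ((p ∨ a) → (AG (EG p)))) = {t0, t1, t2, t5, t8}, so the formula holds at t5.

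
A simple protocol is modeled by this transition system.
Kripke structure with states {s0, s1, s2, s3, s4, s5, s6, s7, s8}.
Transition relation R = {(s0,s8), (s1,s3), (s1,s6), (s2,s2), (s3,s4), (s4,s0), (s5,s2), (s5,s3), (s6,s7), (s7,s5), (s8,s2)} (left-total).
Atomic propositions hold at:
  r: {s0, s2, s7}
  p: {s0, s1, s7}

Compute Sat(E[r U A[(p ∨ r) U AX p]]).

{s4, s6}

Sat(p ∨ r) = {s0, s1, s2, s7}
Sat(AX p) = {s : every successor in {s0, s1, s7}} = {s4, s6}
A[(p ∨ r) U AX p]: least fixpoint, start Z0 = Sat(AX p) = {s4, s6}, add states in Sat(p ∨ r) with every successor in Z. Already a fixed point.
Sat(A[(p ∨ r) U AX p]) = {s4, s6}
E[r U A[(p ∨ r) U AX p]]: least fixpoint, start Z0 = Sat(A[(p ∨ r) U AX p]) = {s4, s6}, add states in Sat(r) with some successor in Z. Already a fixed point.
Sat(E[r U A[(p ∨ r) U AX p]]) = {s4, s6}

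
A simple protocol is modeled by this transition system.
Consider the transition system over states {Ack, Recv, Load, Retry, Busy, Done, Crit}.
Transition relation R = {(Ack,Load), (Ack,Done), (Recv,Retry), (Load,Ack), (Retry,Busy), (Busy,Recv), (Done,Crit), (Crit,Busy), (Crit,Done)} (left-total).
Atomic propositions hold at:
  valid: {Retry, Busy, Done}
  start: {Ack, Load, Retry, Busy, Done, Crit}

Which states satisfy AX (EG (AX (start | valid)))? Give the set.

Sat(start | valid) = {Ack, Load, Retry, Busy, Done, Crit}
Sat(AX (start | valid)) = {s : every successor in {Ack, Load, Retry, Busy, Done, Crit}} = {Ack, Recv, Load, Retry, Done, Crit}
EG (AX (start | valid)): greatest fixpoint, start Z0 = {Ack, Recv, Load, Retry, Done, Crit}, keep only states in Sat with some successor in Z. Z1 = {Ack, Recv, Load, Done, Crit}; Z2 = {Ack, Load, Done, Crit}; fixed.
Sat(EG (AX (start | valid))) = {Ack, Load, Done, Crit}
Sat(AX (EG (AX (start | valid)))) = {s : every successor in {Ack, Load, Done, Crit}} = {Ack, Load, Done}

{Ack, Load, Done}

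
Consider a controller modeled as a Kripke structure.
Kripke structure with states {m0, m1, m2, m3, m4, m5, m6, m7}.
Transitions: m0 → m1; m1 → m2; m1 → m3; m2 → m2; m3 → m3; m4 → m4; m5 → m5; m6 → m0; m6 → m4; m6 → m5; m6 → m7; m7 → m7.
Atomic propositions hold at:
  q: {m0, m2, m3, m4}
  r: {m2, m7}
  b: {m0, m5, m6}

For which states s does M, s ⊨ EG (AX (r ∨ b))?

Sat(r ∨ b) = {m0, m2, m5, m6, m7}
Sat(AX (r ∨ b)) = {s : every successor in {m0, m2, m5, m6, m7}} = {m2, m5, m7}
EG (AX (r ∨ b)): greatest fixpoint, start Z0 = {m2, m5, m7}, keep only states in Sat with some successor in Z. Already a fixed point.
Sat(EG (AX (r ∨ b))) = {m2, m5, m7}

{m2, m5, m7}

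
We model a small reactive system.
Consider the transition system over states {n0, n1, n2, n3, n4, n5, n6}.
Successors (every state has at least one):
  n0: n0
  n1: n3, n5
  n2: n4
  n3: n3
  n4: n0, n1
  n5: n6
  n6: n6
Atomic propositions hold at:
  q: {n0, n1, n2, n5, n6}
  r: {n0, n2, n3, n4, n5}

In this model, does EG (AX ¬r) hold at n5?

Yes

Sat(¬r) = {n1, n6}
Sat(AX ¬r) = {s : every successor in {n1, n6}} = {n5, n6}
EG (AX ¬r): greatest fixpoint, start Z0 = {n5, n6}, keep only states in Sat with some successor in Z. Already a fixed point.
Sat(EG (AX ¬r)) = {n5, n6}
n5 ∈ Sat(EG (AX ¬r)) = {n5, n6}, so the formula holds at n5.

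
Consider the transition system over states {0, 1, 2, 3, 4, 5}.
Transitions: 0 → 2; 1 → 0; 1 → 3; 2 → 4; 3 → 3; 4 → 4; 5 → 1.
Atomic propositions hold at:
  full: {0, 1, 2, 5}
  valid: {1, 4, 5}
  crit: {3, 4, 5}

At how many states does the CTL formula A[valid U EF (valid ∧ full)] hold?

2

Sat(valid ∧ full) = {1, 5}
EF (valid ∧ full): least fixpoint, start Z0 = {1, 5}, add states with some successor in Z. Already a fixed point.
Sat(EF (valid ∧ full)) = {1, 5}
A[valid U EF (valid ∧ full)]: least fixpoint, start Z0 = Sat(EF (valid ∧ full)) = {1, 5}, add states in Sat(valid) with every successor in Z. Already a fixed point.
Sat(A[valid U EF (valid ∧ full)]) = {1, 5}
|Sat(A[valid U EF (valid ∧ full)])| = |{1, 5}| = 2.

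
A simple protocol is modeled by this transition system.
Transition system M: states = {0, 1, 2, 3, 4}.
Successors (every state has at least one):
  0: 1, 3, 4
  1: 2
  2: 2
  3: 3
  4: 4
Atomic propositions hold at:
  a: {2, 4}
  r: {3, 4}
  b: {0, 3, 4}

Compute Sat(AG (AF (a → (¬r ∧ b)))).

{3}

Sat(¬r) = {0, 1, 2}
Sat(¬r ∧ b) = {0}
Sat(a → (¬r ∧ b)) = {0, 1, 3}
AF (a → (¬r ∧ b)): least fixpoint, start Z0 = {0, 1, 3}, add states with every successor in Z. Already a fixed point.
Sat(AF (a → (¬r ∧ b))) = {0, 1, 3}
AG (AF (a → (¬r ∧ b))): greatest fixpoint, start Z0 = {0, 1, 3}, keep only states in Sat with every successor in Z. Z1 = {3}; fixed.
Sat(AG (AF (a → (¬r ∧ b)))) = {3}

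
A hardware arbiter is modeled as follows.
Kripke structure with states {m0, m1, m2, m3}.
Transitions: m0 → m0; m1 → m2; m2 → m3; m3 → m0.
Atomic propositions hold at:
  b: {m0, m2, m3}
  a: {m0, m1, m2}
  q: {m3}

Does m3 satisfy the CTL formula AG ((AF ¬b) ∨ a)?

No

Sat(¬b) = {m1}
AF ¬b: least fixpoint, start Z0 = {m1}, add states with every successor in Z. Already a fixed point.
Sat(AF ¬b) = {m1}
Sat((AF ¬b) ∨ a) = {m0, m1, m2}
AG ((AF ¬b) ∨ a): greatest fixpoint, start Z0 = {m0, m1, m2}, keep only states in Sat with every successor in Z. Z1 = {m0, m1}; Z2 = {m0}; fixed.
Sat(AG ((AF ¬b) ∨ a)) = {m0}
m3 ∉ Sat(AG ((AF ¬b) ∨ a)) = {m0}, so the formula does not hold at m3.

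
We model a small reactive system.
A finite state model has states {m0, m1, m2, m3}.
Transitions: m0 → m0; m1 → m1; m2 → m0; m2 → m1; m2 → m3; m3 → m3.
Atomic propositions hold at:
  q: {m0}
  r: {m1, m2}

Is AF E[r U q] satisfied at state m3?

E[r U q]: least fixpoint, start Z0 = Sat(q) = {m0}, add states in Sat(r) with some successor in Z. Z1 = {m0, m2}; fixed.
Sat(E[r U q]) = {m0, m2}
AF E[r U q]: least fixpoint, start Z0 = {m0, m2}, add states with every successor in Z. Already a fixed point.
Sat(AF E[r U q]) = {m0, m2}
m3 ∉ Sat(AF E[r U q]) = {m0, m2}, so the formula does not hold at m3.

No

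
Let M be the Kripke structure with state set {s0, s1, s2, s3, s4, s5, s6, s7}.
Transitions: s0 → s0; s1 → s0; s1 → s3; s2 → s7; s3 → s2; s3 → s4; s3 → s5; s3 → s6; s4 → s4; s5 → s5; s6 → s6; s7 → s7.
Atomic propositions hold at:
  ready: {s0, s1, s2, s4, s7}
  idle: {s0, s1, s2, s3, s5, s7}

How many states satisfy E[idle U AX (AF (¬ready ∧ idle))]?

Sat(¬ready) = {s3, s5, s6}
Sat(¬ready ∧ idle) = {s3, s5}
AF (¬ready ∧ idle): least fixpoint, start Z0 = {s3, s5}, add states with every successor in Z. Already a fixed point.
Sat(AF (¬ready ∧ idle)) = {s3, s5}
Sat(AX (AF (¬ready ∧ idle))) = {s : every successor in {s3, s5}} = {s5}
E[idle U AX (AF (¬ready ∧ idle))]: least fixpoint, start Z0 = Sat(AX (AF (¬ready ∧ idle))) = {s5}, add states in Sat(idle) with some successor in Z. Z1 = {s3, s5}; Z2 = {s1, s3, s5}; fixed.
Sat(E[idle U AX (AF (¬ready ∧ idle))]) = {s1, s3, s5}
|Sat(E[idle U AX (AF (¬ready ∧ idle))])| = |{s1, s3, s5}| = 3.

3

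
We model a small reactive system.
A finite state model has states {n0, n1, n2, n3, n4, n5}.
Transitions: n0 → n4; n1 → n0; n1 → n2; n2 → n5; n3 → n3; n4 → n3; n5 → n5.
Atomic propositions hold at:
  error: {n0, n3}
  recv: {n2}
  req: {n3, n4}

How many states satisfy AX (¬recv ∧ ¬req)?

2

Sat(¬recv) = {n0, n1, n3, n4, n5}
Sat(¬req) = {n0, n1, n2, n5}
Sat(¬recv ∧ ¬req) = {n0, n1, n5}
Sat(AX (¬recv ∧ ¬req)) = {s : every successor in {n0, n1, n5}} = {n2, n5}
|Sat(AX (¬recv ∧ ¬req))| = |{n2, n5}| = 2.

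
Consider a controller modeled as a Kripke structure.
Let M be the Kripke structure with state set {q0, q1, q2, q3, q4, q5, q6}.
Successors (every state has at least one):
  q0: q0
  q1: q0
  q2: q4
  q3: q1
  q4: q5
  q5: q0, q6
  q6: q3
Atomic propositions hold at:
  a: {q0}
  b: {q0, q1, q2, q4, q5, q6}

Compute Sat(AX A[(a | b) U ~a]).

{q2, q3, q4, q6}

Sat(a | b) = {q0, q1, q2, q4, q5, q6}
Sat(~a) = {q1, q2, q3, q4, q5, q6}
A[(a | b) U ~a]: least fixpoint, start Z0 = Sat(~a) = {q1, q2, q3, q4, q5, q6}, add states in Sat(a | b) with every successor in Z. Already a fixed point.
Sat(A[(a | b) U ~a]) = {q1, q2, q3, q4, q5, q6}
Sat(AX A[(a | b) U ~a]) = {s : every successor in {q1, q2, q3, q4, q5, q6}} = {q2, q3, q4, q6}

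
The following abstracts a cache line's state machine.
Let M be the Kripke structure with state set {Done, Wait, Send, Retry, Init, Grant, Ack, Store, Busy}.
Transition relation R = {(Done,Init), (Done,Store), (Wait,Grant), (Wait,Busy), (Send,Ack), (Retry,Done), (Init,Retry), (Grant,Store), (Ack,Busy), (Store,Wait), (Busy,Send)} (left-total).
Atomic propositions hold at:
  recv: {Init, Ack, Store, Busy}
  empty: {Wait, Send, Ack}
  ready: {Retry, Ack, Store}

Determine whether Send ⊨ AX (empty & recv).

Yes

Sat(empty & recv) = {Ack}
Sat(AX (empty & recv)) = {s : every successor in {Ack}} = {Send}
Send ∈ Sat(AX (empty & recv)) = {Send}, so the formula holds at Send.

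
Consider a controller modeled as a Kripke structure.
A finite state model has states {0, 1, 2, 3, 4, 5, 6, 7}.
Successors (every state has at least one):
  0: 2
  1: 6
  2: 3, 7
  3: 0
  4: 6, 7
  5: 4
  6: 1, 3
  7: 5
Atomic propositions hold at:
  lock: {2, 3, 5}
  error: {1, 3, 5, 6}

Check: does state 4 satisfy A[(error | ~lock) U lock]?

Sat(~lock) = {0, 1, 4, 6, 7}
Sat(error | ~lock) = {0, 1, 3, 4, 5, 6, 7}
A[(error | ~lock) U lock]: least fixpoint, start Z0 = Sat(lock) = {2, 3, 5}, add states in Sat(error | ~lock) with every successor in Z. Z1 = {0, 2, 3, 5, 7}; fixed.
Sat(A[(error | ~lock) U lock]) = {0, 2, 3, 5, 7}
4 ∉ Sat(A[(error | ~lock) U lock]) = {0, 2, 3, 5, 7}, so the formula does not hold at 4.

No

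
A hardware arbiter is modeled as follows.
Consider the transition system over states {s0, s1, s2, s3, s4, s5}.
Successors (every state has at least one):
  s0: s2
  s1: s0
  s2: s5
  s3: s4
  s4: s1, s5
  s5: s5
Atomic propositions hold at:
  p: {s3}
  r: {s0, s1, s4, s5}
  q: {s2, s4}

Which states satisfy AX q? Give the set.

Sat(AX q) = {s : every successor in {s2, s4}} = {s0, s3}

{s0, s3}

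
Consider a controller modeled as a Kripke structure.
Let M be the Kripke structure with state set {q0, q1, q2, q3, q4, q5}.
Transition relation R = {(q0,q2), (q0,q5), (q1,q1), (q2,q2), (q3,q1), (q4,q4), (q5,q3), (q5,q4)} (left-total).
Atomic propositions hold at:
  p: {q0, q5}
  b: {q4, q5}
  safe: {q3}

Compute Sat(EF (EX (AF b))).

AF b: least fixpoint, start Z0 = {q4, q5}, add states with every successor in Z. Already a fixed point.
Sat(AF b) = {q4, q5}
Sat(EX (AF b)) = {s : some successor in {q4, q5}} = {q0, q4, q5}
EF (EX (AF b)): least fixpoint, start Z0 = {q0, q4, q5}, add states with some successor in Z. Already a fixed point.
Sat(EF (EX (AF b))) = {q0, q4, q5}

{q0, q4, q5}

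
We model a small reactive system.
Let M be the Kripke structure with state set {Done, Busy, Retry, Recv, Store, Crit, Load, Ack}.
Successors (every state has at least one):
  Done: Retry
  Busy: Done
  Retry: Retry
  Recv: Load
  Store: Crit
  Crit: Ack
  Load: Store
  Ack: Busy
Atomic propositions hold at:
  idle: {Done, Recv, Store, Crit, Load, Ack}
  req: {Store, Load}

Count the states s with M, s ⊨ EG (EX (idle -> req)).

2

Sat(idle -> req) = {Busy, Retry, Store, Load}
Sat(EX (idle -> req)) = {s : some successor in {Busy, Retry, Store, Load}} = {Done, Retry, Recv, Load, Ack}
EG (EX (idle -> req)): greatest fixpoint, start Z0 = {Done, Retry, Recv, Load, Ack}, keep only states in Sat with some successor in Z. Z1 = {Done, Retry, Recv}; Z2 = {Done, Retry}; fixed.
Sat(EG (EX (idle -> req))) = {Done, Retry}
|Sat(EG (EX (idle -> req)))| = |{Done, Retry}| = 2.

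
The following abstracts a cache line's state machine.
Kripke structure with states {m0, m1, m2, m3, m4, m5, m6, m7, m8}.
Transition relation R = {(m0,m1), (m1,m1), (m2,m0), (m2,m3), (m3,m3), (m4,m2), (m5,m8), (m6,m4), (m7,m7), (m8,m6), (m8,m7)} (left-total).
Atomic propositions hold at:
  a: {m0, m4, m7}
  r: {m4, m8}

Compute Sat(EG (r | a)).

Sat(r | a) = {m0, m4, m7, m8}
EG (r | a): greatest fixpoint, start Z0 = {m0, m4, m7, m8}, keep only states in Sat with some successor in Z. Z1 = {m7, m8}; fixed.
Sat(EG (r | a)) = {m7, m8}

{m7, m8}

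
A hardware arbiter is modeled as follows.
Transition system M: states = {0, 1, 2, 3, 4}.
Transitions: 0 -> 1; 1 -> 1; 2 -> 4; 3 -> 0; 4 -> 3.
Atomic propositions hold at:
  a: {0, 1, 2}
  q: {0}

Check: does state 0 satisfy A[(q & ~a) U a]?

Sat(~a) = {3, 4}
Sat(q & ~a) = ∅
A[(q & ~a) U a]: least fixpoint, start Z0 = Sat(a) = {0, 1, 2}, add states in Sat(q & ~a) with every successor in Z. Already a fixed point.
Sat(A[(q & ~a) U a]) = {0, 1, 2}
0 ∈ Sat(A[(q & ~a) U a]) = {0, 1, 2}, so the formula holds at 0.

Yes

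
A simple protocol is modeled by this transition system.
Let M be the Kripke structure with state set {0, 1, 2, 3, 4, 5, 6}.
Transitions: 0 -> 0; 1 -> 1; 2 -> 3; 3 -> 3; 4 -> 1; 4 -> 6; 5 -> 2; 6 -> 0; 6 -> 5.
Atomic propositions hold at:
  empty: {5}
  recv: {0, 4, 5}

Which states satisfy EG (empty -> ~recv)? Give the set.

Sat(~recv) = {1, 2, 3, 6}
Sat(empty -> ~recv) = {0, 1, 2, 3, 4, 6}
EG (empty -> ~recv): greatest fixpoint, start Z0 = {0, 1, 2, 3, 4, 6}, keep only states in Sat with some successor in Z. Already a fixed point.
Sat(EG (empty -> ~recv)) = {0, 1, 2, 3, 4, 6}

{0, 1, 2, 3, 4, 6}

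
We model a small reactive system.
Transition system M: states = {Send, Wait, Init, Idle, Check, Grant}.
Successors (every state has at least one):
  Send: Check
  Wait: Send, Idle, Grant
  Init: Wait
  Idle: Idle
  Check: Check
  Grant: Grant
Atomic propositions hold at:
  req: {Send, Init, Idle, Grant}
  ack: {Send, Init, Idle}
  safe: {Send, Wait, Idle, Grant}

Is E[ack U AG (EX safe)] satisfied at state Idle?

Yes

Sat(EX safe) = {s : some successor in {Send, Wait, Idle, Grant}} = {Wait, Init, Idle, Grant}
AG (EX safe): greatest fixpoint, start Z0 = {Wait, Init, Idle, Grant}, keep only states in Sat with every successor in Z. Z1 = {Init, Idle, Grant}; Z2 = {Idle, Grant}; fixed.
Sat(AG (EX safe)) = {Idle, Grant}
E[ack U AG (EX safe)]: least fixpoint, start Z0 = Sat(AG (EX safe)) = {Idle, Grant}, add states in Sat(ack) with some successor in Z. Already a fixed point.
Sat(E[ack U AG (EX safe)]) = {Idle, Grant}
Idle ∈ Sat(E[ack U AG (EX safe)]) = {Idle, Grant}, so the formula holds at Idle.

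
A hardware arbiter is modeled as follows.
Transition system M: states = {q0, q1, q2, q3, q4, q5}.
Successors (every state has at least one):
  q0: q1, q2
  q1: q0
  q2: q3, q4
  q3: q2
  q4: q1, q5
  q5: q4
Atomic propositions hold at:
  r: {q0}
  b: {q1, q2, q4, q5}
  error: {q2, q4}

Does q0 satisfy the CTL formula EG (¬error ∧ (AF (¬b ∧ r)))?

Sat(¬error) = {q0, q1, q3, q5}
Sat(¬b) = {q0, q3}
Sat(¬b ∧ r) = {q0}
AF (¬b ∧ r): least fixpoint, start Z0 = {q0}, add states with every successor in Z. Z1 = {q0, q1}; fixed.
Sat(AF (¬b ∧ r)) = {q0, q1}
Sat(¬error ∧ (AF (¬b ∧ r))) = {q0, q1}
EG (¬error ∧ (AF (¬b ∧ r))): greatest fixpoint, start Z0 = {q0, q1}, keep only states in Sat with some successor in Z. Already a fixed point.
Sat(EG (¬error ∧ (AF (¬b ∧ r)))) = {q0, q1}
q0 ∈ Sat(EG (¬error ∧ (AF (¬b ∧ r)))) = {q0, q1}, so the formula holds at q0.

Yes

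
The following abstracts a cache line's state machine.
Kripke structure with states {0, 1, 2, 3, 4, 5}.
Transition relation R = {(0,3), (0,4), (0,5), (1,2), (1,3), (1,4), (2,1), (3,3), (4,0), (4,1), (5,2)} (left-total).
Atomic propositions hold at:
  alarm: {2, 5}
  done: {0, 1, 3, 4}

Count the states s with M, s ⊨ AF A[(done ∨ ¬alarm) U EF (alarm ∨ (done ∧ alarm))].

5

Sat(¬alarm) = {0, 1, 3, 4}
Sat(done ∨ ¬alarm) = {0, 1, 3, 4}
Sat(done ∧ alarm) = ∅
Sat(alarm ∨ (done ∧ alarm)) = {2, 5}
EF (alarm ∨ (done ∧ alarm)): least fixpoint, start Z0 = {2, 5}, add states with some successor in Z. Z1 = {0, 1, 2, 5}; Z2 = {0, 1, 2, 4, 5}; fixed.
Sat(EF (alarm ∨ (done ∧ alarm))) = {0, 1, 2, 4, 5}
A[(done ∨ ¬alarm) U EF (alarm ∨ (done ∧ alarm))]: least fixpoint, start Z0 = Sat(EF (alarm ∨ (done ∧ alarm))) = {0, 1, 2, 4, 5}, add states in Sat(done ∨ ¬alarm) with every successor in Z. Already a fixed point.
Sat(A[(done ∨ ¬alarm) U EF (alarm ∨ (done ∧ alarm))]) = {0, 1, 2, 4, 5}
AF A[(done ∨ ¬alarm) U EF (alarm ∨ (done ∧ alarm))]: least fixpoint, start Z0 = {0, 1, 2, 4, 5}, add states with every successor in Z. Already a fixed point.
Sat(AF A[(done ∨ ¬alarm) U EF (alarm ∨ (done ∧ alarm))]) = {0, 1, 2, 4, 5}
|Sat(AF A[(done ∨ ¬alarm) U EF (alarm ∨ (done ∧ alarm))])| = |{0, 1, 2, 4, 5}| = 5.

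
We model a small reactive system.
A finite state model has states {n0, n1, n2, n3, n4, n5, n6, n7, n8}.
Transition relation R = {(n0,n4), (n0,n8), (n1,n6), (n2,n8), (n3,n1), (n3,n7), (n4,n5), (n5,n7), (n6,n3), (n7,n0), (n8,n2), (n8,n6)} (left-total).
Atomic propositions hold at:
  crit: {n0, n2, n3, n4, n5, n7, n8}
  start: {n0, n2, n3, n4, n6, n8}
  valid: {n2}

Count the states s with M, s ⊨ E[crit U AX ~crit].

Sat(~crit) = {n1, n6}
Sat(AX ~crit) = {s : every successor in {n1, n6}} = {n1}
E[crit U AX ~crit]: least fixpoint, start Z0 = Sat(AX ~crit) = {n1}, add states in Sat(crit) with some successor in Z. Z1 = {n1, n3}; fixed.
Sat(E[crit U AX ~crit]) = {n1, n3}
|Sat(E[crit U AX ~crit])| = |{n1, n3}| = 2.

2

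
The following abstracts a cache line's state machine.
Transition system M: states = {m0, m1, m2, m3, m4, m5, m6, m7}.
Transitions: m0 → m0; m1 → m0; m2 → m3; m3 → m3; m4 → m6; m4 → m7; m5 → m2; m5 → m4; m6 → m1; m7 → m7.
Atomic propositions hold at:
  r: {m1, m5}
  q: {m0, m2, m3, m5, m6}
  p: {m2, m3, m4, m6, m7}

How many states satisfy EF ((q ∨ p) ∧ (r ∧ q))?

1

Sat(q ∨ p) = {m0, m2, m3, m4, m5, m6, m7}
Sat(r ∧ q) = {m5}
Sat((q ∨ p) ∧ (r ∧ q)) = {m5}
EF ((q ∨ p) ∧ (r ∧ q)): least fixpoint, start Z0 = {m5}, add states with some successor in Z. Already a fixed point.
Sat(EF ((q ∨ p) ∧ (r ∧ q))) = {m5}
|Sat(EF ((q ∨ p) ∧ (r ∧ q)))| = |{m5}| = 1.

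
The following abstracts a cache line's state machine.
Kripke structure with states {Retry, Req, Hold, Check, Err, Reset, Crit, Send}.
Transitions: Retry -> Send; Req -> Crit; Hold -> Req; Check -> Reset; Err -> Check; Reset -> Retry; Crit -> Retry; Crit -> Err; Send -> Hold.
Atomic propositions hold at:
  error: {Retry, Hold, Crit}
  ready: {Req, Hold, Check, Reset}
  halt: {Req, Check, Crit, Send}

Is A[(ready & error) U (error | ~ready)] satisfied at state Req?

No

Sat(ready & error) = {Hold}
Sat(~ready) = {Retry, Err, Crit, Send}
Sat(error | ~ready) = {Retry, Hold, Err, Crit, Send}
A[(ready & error) U (error | ~ready)]: least fixpoint, start Z0 = Sat((error | ~ready)) = {Retry, Hold, Err, Crit, Send}, add states in Sat(ready & error) with every successor in Z. Already a fixed point.
Sat(A[(ready & error) U (error | ~ready)]) = {Retry, Hold, Err, Crit, Send}
Req ∉ Sat(A[(ready & error) U (error | ~ready)]) = {Retry, Hold, Err, Crit, Send}, so the formula does not hold at Req.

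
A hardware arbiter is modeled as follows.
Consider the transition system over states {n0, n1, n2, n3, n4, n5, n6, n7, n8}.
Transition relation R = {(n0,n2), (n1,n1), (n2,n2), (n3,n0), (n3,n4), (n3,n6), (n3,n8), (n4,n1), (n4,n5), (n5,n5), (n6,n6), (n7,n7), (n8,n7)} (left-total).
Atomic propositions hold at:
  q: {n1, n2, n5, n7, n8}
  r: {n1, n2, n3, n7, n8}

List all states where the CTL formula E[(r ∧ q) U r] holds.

{n1, n2, n3, n7, n8}

Sat(r ∧ q) = {n1, n2, n7, n8}
E[(r ∧ q) U r]: least fixpoint, start Z0 = Sat(r) = {n1, n2, n3, n7, n8}, add states in Sat(r ∧ q) with some successor in Z. Already a fixed point.
Sat(E[(r ∧ q) U r]) = {n1, n2, n3, n7, n8}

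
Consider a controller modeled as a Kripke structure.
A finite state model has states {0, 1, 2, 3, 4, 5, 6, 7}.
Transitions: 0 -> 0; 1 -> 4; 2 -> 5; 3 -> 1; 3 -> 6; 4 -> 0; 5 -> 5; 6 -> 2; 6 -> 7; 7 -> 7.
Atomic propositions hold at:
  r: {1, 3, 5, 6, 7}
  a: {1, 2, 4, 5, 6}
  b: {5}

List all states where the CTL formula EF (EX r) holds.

Sat(EX r) = {s : some successor in {1, 3, 5, 6, 7}} = {2, 3, 5, 6, 7}
EF (EX r): least fixpoint, start Z0 = {2, 3, 5, 6, 7}, add states with some successor in Z. Already a fixed point.
Sat(EF (EX r)) = {2, 3, 5, 6, 7}

{2, 3, 5, 6, 7}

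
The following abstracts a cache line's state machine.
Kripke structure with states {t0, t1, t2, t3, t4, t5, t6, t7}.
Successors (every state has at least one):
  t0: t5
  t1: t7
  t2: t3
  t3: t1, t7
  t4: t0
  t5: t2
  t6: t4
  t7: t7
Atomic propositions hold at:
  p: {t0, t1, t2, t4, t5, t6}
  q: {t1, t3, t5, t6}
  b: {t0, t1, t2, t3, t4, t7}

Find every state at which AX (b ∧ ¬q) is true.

{t1, t4, t5, t6, t7}

Sat(¬q) = {t0, t2, t4, t7}
Sat(b ∧ ¬q) = {t0, t2, t4, t7}
Sat(AX (b ∧ ¬q)) = {s : every successor in {t0, t2, t4, t7}} = {t1, t4, t5, t6, t7}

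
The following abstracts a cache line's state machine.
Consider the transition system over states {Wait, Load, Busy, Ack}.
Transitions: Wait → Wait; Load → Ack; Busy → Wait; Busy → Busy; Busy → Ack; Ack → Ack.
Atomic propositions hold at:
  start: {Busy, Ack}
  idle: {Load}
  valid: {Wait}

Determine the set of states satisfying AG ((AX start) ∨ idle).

Sat(AX start) = {s : every successor in {Busy, Ack}} = {Load, Ack}
Sat((AX start) ∨ idle) = {Load, Ack}
AG ((AX start) ∨ idle): greatest fixpoint, start Z0 = {Load, Ack}, keep only states in Sat with every successor in Z. Already a fixed point.
Sat(AG ((AX start) ∨ idle)) = {Load, Ack}

{Load, Ack}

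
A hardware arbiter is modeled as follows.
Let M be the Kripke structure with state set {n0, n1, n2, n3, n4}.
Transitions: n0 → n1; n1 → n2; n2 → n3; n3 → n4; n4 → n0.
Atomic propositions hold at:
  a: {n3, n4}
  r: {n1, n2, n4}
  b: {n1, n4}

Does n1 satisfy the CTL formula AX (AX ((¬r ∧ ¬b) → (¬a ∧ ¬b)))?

Sat(¬r) = {n0, n3}
Sat(¬b) = {n0, n2, n3}
Sat(¬r ∧ ¬b) = {n0, n3}
Sat(¬a) = {n0, n1, n2}
Sat(¬a ∧ ¬b) = {n0, n2}
Sat((¬r ∧ ¬b) → (¬a ∧ ¬b)) = {n0, n1, n2, n4}
Sat(AX ((¬r ∧ ¬b) → (¬a ∧ ¬b))) = {s : every successor in {n0, n1, n2, n4}} = {n0, n1, n3, n4}
Sat(AX (AX ((¬r ∧ ¬b) → (¬a ∧ ¬b)))) = {s : every successor in {n0, n1, n3, n4}} = {n0, n2, n3, n4}
n1 ∉ Sat(AX (AX ((¬r ∧ ¬b) → (¬a ∧ ¬b)))) = {n0, n2, n3, n4}, so the formula does not hold at n1.

No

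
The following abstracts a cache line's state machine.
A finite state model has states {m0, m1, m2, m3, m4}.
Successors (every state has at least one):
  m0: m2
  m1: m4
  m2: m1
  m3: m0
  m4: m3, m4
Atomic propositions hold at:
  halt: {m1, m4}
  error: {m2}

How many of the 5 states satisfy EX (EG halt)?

EG halt: greatest fixpoint, start Z0 = {m1, m4}, keep only states in Sat with some successor in Z. Already a fixed point.
Sat(EG halt) = {m1, m4}
Sat(EX (EG halt)) = {s : some successor in {m1, m4}} = {m1, m2, m4}
|Sat(EX (EG halt))| = |{m1, m2, m4}| = 3.

3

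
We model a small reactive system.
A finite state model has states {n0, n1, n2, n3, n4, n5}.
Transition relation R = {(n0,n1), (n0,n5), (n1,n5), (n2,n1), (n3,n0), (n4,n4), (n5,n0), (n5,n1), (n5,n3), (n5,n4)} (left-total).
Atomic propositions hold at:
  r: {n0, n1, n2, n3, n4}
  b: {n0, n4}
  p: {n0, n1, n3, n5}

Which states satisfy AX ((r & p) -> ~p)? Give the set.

{n1, n4}

Sat(r & p) = {n0, n1, n3}
Sat(~p) = {n2, n4}
Sat((r & p) -> ~p) = {n2, n4, n5}
Sat(AX ((r & p) -> ~p)) = {s : every successor in {n2, n4, n5}} = {n1, n4}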